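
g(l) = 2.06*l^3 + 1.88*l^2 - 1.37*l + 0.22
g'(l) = 6.18*l^2 + 3.76*l - 1.37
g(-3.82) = -81.94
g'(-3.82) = 74.45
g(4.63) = 238.64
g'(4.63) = 148.52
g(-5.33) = -250.99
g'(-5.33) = 154.16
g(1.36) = 7.02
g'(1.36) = 15.17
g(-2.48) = -16.24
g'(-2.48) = 27.31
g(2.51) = 41.20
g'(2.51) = 47.00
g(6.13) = 536.98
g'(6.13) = 253.90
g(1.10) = 3.73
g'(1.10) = 10.24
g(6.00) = 504.64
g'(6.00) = 243.67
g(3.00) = 68.65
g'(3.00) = 65.53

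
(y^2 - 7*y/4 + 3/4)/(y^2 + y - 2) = (y - 3/4)/(y + 2)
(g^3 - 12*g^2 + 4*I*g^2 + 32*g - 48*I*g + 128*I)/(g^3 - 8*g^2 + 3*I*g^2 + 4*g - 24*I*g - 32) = (g - 4)/(g - I)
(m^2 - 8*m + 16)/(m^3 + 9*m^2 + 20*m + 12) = (m^2 - 8*m + 16)/(m^3 + 9*m^2 + 20*m + 12)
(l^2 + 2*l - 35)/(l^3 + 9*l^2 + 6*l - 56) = (l - 5)/(l^2 + 2*l - 8)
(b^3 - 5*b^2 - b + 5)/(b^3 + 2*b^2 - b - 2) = (b - 5)/(b + 2)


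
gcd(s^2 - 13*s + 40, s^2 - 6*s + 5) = s - 5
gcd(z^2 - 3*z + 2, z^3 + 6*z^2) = 1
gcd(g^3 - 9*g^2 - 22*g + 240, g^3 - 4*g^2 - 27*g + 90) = g^2 - g - 30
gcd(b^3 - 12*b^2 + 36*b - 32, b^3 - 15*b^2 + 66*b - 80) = b^2 - 10*b + 16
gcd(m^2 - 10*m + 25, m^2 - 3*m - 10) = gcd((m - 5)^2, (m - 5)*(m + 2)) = m - 5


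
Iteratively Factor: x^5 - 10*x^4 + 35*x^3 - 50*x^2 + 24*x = (x - 3)*(x^4 - 7*x^3 + 14*x^2 - 8*x) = x*(x - 3)*(x^3 - 7*x^2 + 14*x - 8) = x*(x - 3)*(x - 1)*(x^2 - 6*x + 8) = x*(x - 3)*(x - 2)*(x - 1)*(x - 4)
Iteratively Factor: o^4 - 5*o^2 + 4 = (o - 1)*(o^3 + o^2 - 4*o - 4) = (o - 1)*(o + 1)*(o^2 - 4) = (o - 1)*(o + 1)*(o + 2)*(o - 2)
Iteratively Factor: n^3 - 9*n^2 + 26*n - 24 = (n - 2)*(n^2 - 7*n + 12) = (n - 3)*(n - 2)*(n - 4)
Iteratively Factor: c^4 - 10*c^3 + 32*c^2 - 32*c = (c - 4)*(c^3 - 6*c^2 + 8*c) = (c - 4)^2*(c^2 - 2*c) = (c - 4)^2*(c - 2)*(c)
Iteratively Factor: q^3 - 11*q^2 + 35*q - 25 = (q - 5)*(q^2 - 6*q + 5) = (q - 5)*(q - 1)*(q - 5)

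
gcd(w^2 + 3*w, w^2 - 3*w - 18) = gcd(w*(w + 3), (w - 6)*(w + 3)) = w + 3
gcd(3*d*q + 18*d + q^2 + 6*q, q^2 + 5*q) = 1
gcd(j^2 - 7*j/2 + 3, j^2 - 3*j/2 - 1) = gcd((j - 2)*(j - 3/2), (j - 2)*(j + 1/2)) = j - 2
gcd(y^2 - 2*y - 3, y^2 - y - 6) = y - 3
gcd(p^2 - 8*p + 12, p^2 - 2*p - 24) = p - 6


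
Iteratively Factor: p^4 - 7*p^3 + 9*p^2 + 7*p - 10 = (p + 1)*(p^3 - 8*p^2 + 17*p - 10) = (p - 1)*(p + 1)*(p^2 - 7*p + 10) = (p - 5)*(p - 1)*(p + 1)*(p - 2)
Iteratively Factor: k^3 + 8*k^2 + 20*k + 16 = (k + 2)*(k^2 + 6*k + 8) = (k + 2)^2*(k + 4)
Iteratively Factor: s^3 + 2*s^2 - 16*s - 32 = (s + 4)*(s^2 - 2*s - 8) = (s - 4)*(s + 4)*(s + 2)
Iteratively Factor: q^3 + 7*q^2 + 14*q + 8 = (q + 4)*(q^2 + 3*q + 2) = (q + 1)*(q + 4)*(q + 2)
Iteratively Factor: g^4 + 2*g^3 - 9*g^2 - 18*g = (g + 3)*(g^3 - g^2 - 6*g) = g*(g + 3)*(g^2 - g - 6) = g*(g + 2)*(g + 3)*(g - 3)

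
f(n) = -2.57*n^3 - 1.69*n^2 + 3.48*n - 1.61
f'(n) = -7.71*n^2 - 3.38*n + 3.48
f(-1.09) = -4.08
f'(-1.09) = -2.00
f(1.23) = -4.67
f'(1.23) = -12.34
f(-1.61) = -0.87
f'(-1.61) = -11.06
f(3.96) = -173.93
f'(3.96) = -130.81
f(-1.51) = -1.87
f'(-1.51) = -9.00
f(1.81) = -16.09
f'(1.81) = -27.90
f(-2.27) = 11.84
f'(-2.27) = -28.58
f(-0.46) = -3.32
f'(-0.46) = 3.40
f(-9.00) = 1703.71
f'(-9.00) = -590.61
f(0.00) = -1.61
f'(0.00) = 3.48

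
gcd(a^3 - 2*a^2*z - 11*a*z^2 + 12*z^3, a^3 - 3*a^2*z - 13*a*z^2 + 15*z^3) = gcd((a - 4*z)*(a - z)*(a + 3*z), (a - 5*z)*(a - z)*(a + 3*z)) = -a^2 - 2*a*z + 3*z^2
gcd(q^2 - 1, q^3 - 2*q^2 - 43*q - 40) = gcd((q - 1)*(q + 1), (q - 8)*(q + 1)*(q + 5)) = q + 1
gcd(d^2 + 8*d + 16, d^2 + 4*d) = d + 4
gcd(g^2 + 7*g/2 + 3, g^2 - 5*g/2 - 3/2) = 1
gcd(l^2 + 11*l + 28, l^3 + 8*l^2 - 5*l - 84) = l^2 + 11*l + 28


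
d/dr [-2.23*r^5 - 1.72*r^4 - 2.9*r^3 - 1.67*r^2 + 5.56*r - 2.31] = -11.15*r^4 - 6.88*r^3 - 8.7*r^2 - 3.34*r + 5.56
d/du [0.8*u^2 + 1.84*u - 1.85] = 1.6*u + 1.84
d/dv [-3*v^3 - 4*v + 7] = -9*v^2 - 4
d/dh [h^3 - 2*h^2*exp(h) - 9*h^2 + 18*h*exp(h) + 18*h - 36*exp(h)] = -2*h^2*exp(h) + 3*h^2 + 14*h*exp(h) - 18*h - 18*exp(h) + 18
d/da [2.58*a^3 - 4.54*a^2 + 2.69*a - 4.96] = 7.74*a^2 - 9.08*a + 2.69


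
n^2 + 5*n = n*(n + 5)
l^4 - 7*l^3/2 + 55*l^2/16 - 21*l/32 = l*(l - 7/4)*(l - 3/2)*(l - 1/4)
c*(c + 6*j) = c^2 + 6*c*j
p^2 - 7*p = p*(p - 7)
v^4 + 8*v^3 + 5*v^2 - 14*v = v*(v - 1)*(v + 2)*(v + 7)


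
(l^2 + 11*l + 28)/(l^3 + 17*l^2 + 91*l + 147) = (l + 4)/(l^2 + 10*l + 21)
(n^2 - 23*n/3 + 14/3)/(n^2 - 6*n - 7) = (n - 2/3)/(n + 1)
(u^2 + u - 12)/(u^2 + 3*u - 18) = (u + 4)/(u + 6)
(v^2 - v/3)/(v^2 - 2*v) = (v - 1/3)/(v - 2)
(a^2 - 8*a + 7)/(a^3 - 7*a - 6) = (-a^2 + 8*a - 7)/(-a^3 + 7*a + 6)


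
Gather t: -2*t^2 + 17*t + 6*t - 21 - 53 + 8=-2*t^2 + 23*t - 66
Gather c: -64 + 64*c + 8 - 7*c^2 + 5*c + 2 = -7*c^2 + 69*c - 54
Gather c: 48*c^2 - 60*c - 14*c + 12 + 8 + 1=48*c^2 - 74*c + 21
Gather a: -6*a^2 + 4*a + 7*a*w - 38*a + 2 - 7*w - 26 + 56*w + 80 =-6*a^2 + a*(7*w - 34) + 49*w + 56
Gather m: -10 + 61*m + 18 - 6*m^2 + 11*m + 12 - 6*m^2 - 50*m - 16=-12*m^2 + 22*m + 4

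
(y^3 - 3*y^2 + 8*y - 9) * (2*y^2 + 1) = 2*y^5 - 6*y^4 + 17*y^3 - 21*y^2 + 8*y - 9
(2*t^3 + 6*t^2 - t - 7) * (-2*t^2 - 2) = -4*t^5 - 12*t^4 - 2*t^3 + 2*t^2 + 2*t + 14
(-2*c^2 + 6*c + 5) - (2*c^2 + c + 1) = -4*c^2 + 5*c + 4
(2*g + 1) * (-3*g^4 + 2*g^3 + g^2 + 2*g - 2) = -6*g^5 + g^4 + 4*g^3 + 5*g^2 - 2*g - 2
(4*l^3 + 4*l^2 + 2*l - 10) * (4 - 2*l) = -8*l^4 + 8*l^3 + 12*l^2 + 28*l - 40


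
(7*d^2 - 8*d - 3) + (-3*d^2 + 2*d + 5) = 4*d^2 - 6*d + 2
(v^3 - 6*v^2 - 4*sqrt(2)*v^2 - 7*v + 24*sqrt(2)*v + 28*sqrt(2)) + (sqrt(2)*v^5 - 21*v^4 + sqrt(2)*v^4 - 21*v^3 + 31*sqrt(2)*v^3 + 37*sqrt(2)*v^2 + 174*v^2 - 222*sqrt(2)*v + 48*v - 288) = sqrt(2)*v^5 - 21*v^4 + sqrt(2)*v^4 - 20*v^3 + 31*sqrt(2)*v^3 + 33*sqrt(2)*v^2 + 168*v^2 - 198*sqrt(2)*v + 41*v - 288 + 28*sqrt(2)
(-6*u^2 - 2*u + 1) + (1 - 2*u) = -6*u^2 - 4*u + 2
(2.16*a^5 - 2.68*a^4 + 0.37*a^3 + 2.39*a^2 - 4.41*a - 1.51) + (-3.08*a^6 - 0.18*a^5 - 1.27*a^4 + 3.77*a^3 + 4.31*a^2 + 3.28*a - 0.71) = -3.08*a^6 + 1.98*a^5 - 3.95*a^4 + 4.14*a^3 + 6.7*a^2 - 1.13*a - 2.22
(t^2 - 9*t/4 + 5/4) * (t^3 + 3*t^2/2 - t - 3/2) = t^5 - 3*t^4/4 - 25*t^3/8 + 21*t^2/8 + 17*t/8 - 15/8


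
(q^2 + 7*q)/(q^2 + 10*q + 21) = q/(q + 3)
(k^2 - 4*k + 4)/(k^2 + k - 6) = (k - 2)/(k + 3)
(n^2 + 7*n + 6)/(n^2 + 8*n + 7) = (n + 6)/(n + 7)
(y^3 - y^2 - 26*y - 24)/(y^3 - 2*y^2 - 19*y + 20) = (y^2 - 5*y - 6)/(y^2 - 6*y + 5)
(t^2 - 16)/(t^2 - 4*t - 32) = (t - 4)/(t - 8)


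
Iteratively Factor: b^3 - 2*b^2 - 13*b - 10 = (b - 5)*(b^2 + 3*b + 2) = (b - 5)*(b + 2)*(b + 1)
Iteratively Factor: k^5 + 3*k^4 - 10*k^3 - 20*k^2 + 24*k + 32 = (k - 2)*(k^4 + 5*k^3 - 20*k - 16) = (k - 2)*(k + 1)*(k^3 + 4*k^2 - 4*k - 16) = (k - 2)*(k + 1)*(k + 4)*(k^2 - 4) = (k - 2)^2*(k + 1)*(k + 4)*(k + 2)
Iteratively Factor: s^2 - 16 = (s + 4)*(s - 4)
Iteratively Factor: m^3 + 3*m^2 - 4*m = (m - 1)*(m^2 + 4*m) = (m - 1)*(m + 4)*(m)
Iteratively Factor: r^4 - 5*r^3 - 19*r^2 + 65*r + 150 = (r - 5)*(r^3 - 19*r - 30) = (r - 5)^2*(r^2 + 5*r + 6) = (r - 5)^2*(r + 2)*(r + 3)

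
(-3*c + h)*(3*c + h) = -9*c^2 + h^2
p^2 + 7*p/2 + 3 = (p + 3/2)*(p + 2)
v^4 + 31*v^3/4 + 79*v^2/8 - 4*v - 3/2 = (v - 1/2)*(v + 1/4)*(v + 2)*(v + 6)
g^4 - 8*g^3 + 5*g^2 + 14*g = g*(g - 7)*(g - 2)*(g + 1)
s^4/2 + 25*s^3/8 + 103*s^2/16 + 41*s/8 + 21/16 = (s/2 + 1/2)*(s + 1/2)*(s + 7/4)*(s + 3)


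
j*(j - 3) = j^2 - 3*j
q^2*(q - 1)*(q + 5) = q^4 + 4*q^3 - 5*q^2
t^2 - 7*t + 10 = (t - 5)*(t - 2)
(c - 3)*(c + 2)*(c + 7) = c^3 + 6*c^2 - 13*c - 42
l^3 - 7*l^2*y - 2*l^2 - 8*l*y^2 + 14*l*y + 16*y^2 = (l - 2)*(l - 8*y)*(l + y)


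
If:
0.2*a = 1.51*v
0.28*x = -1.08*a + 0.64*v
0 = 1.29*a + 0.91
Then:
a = -0.71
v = -0.09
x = 2.51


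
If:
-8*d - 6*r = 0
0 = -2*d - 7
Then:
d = -7/2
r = 14/3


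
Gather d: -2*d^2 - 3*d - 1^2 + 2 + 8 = -2*d^2 - 3*d + 9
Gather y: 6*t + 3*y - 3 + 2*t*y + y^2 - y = 6*t + y^2 + y*(2*t + 2) - 3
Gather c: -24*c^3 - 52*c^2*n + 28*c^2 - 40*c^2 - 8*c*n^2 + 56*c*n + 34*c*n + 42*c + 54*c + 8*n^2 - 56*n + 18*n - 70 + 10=-24*c^3 + c^2*(-52*n - 12) + c*(-8*n^2 + 90*n + 96) + 8*n^2 - 38*n - 60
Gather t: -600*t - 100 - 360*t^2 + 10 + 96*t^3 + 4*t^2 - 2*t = 96*t^3 - 356*t^2 - 602*t - 90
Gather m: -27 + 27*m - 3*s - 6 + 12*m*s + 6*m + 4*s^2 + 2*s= m*(12*s + 33) + 4*s^2 - s - 33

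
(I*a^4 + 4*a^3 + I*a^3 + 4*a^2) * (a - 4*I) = I*a^5 + 8*a^4 + I*a^4 + 8*a^3 - 16*I*a^3 - 16*I*a^2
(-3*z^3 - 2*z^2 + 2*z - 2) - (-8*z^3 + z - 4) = 5*z^3 - 2*z^2 + z + 2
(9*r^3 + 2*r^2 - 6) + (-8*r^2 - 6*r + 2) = 9*r^3 - 6*r^2 - 6*r - 4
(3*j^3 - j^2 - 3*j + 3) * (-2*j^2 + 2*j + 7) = -6*j^5 + 8*j^4 + 25*j^3 - 19*j^2 - 15*j + 21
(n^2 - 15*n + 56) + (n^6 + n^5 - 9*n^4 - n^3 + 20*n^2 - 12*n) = n^6 + n^5 - 9*n^4 - n^3 + 21*n^2 - 27*n + 56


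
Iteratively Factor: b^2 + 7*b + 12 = (b + 3)*(b + 4)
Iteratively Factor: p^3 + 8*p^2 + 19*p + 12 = (p + 3)*(p^2 + 5*p + 4) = (p + 1)*(p + 3)*(p + 4)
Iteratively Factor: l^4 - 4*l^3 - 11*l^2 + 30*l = (l - 2)*(l^3 - 2*l^2 - 15*l) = (l - 2)*(l + 3)*(l^2 - 5*l) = (l - 5)*(l - 2)*(l + 3)*(l)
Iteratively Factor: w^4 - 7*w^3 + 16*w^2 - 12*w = (w - 3)*(w^3 - 4*w^2 + 4*w) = (w - 3)*(w - 2)*(w^2 - 2*w) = w*(w - 3)*(w - 2)*(w - 2)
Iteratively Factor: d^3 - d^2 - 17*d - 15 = (d + 1)*(d^2 - 2*d - 15) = (d + 1)*(d + 3)*(d - 5)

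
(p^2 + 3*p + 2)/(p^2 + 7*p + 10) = (p + 1)/(p + 5)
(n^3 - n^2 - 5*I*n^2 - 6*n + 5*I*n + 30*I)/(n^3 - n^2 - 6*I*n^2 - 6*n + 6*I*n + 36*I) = (n - 5*I)/(n - 6*I)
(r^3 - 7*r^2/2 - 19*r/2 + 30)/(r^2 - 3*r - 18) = (r^2 - 13*r/2 + 10)/(r - 6)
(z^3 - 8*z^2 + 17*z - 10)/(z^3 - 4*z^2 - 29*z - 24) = (-z^3 + 8*z^2 - 17*z + 10)/(-z^3 + 4*z^2 + 29*z + 24)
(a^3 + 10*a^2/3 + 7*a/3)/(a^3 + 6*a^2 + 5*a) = (a + 7/3)/(a + 5)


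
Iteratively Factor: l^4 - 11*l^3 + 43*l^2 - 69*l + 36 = (l - 3)*(l^3 - 8*l^2 + 19*l - 12) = (l - 3)^2*(l^2 - 5*l + 4) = (l - 3)^2*(l - 1)*(l - 4)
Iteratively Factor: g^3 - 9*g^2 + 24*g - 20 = (g - 2)*(g^2 - 7*g + 10) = (g - 5)*(g - 2)*(g - 2)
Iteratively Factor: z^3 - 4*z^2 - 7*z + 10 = (z - 5)*(z^2 + z - 2) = (z - 5)*(z - 1)*(z + 2)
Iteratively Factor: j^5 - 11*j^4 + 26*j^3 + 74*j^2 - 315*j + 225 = (j + 3)*(j^4 - 14*j^3 + 68*j^2 - 130*j + 75) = (j - 5)*(j + 3)*(j^3 - 9*j^2 + 23*j - 15) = (j - 5)*(j - 1)*(j + 3)*(j^2 - 8*j + 15) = (j - 5)*(j - 3)*(j - 1)*(j + 3)*(j - 5)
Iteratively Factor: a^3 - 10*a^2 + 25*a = (a - 5)*(a^2 - 5*a) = (a - 5)^2*(a)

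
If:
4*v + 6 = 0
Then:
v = -3/2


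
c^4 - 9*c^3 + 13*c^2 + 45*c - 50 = (c - 5)^2*(c - 1)*(c + 2)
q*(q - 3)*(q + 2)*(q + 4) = q^4 + 3*q^3 - 10*q^2 - 24*q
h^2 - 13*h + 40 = (h - 8)*(h - 5)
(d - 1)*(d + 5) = d^2 + 4*d - 5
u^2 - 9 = (u - 3)*(u + 3)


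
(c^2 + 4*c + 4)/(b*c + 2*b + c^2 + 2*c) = (c + 2)/(b + c)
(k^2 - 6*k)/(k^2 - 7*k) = (k - 6)/(k - 7)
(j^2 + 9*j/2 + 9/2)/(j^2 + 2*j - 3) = (j + 3/2)/(j - 1)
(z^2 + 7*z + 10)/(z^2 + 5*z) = (z + 2)/z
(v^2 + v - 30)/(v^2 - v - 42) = (v - 5)/(v - 7)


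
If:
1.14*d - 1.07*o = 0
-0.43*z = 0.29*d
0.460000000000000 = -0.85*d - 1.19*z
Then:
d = -9.70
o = -10.33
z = 6.54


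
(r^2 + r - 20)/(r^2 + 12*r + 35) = (r - 4)/(r + 7)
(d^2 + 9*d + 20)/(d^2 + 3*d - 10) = (d + 4)/(d - 2)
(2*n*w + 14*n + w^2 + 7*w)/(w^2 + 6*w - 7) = (2*n + w)/(w - 1)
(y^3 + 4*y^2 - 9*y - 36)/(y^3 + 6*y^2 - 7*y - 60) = (y + 3)/(y + 5)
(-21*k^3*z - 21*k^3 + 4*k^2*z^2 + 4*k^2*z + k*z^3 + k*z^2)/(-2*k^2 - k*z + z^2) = k*(21*k^2*z + 21*k^2 - 4*k*z^2 - 4*k*z - z^3 - z^2)/(2*k^2 + k*z - z^2)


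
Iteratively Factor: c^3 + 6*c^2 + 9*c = (c + 3)*(c^2 + 3*c) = c*(c + 3)*(c + 3)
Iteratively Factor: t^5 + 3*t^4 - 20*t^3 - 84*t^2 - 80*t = (t)*(t^4 + 3*t^3 - 20*t^2 - 84*t - 80) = t*(t + 2)*(t^3 + t^2 - 22*t - 40) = t*(t - 5)*(t + 2)*(t^2 + 6*t + 8) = t*(t - 5)*(t + 2)^2*(t + 4)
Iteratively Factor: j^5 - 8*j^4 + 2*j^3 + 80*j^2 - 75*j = (j + 3)*(j^4 - 11*j^3 + 35*j^2 - 25*j) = (j - 1)*(j + 3)*(j^3 - 10*j^2 + 25*j) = (j - 5)*(j - 1)*(j + 3)*(j^2 - 5*j) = (j - 5)^2*(j - 1)*(j + 3)*(j)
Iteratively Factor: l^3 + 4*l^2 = (l + 4)*(l^2) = l*(l + 4)*(l)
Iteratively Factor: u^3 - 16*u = (u + 4)*(u^2 - 4*u) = (u - 4)*(u + 4)*(u)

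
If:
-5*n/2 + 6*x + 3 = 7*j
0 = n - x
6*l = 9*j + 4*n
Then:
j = x/2 + 3/7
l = 17*x/12 + 9/14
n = x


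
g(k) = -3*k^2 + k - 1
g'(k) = 1 - 6*k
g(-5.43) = -94.88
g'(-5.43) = 33.58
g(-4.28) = -60.24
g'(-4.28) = 26.68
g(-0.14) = -1.20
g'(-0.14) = 1.84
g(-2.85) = -28.22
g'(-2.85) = 18.10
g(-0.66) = -2.97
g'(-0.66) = 4.96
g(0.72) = -1.84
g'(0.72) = -3.32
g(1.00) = -3.00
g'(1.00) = -5.00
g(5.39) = -82.77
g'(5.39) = -31.34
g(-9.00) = -253.00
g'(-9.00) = 55.00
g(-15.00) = -691.00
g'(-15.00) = 91.00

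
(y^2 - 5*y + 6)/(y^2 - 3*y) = (y - 2)/y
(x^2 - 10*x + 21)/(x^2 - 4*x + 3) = (x - 7)/(x - 1)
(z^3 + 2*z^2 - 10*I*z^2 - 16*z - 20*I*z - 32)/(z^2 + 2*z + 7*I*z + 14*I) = (z^2 - 10*I*z - 16)/(z + 7*I)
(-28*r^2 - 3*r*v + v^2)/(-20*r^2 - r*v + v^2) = (7*r - v)/(5*r - v)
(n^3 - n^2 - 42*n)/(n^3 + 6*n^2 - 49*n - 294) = n/(n + 7)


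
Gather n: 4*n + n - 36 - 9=5*n - 45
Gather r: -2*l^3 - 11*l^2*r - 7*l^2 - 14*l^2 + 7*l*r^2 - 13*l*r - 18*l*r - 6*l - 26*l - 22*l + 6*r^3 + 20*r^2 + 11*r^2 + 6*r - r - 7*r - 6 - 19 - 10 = -2*l^3 - 21*l^2 - 54*l + 6*r^3 + r^2*(7*l + 31) + r*(-11*l^2 - 31*l - 2) - 35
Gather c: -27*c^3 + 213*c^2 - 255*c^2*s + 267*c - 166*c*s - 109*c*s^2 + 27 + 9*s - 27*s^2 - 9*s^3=-27*c^3 + c^2*(213 - 255*s) + c*(-109*s^2 - 166*s + 267) - 9*s^3 - 27*s^2 + 9*s + 27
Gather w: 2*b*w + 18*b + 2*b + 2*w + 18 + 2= 20*b + w*(2*b + 2) + 20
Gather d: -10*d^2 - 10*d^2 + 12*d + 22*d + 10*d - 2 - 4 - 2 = -20*d^2 + 44*d - 8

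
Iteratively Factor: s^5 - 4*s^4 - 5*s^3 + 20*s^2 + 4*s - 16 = (s + 2)*(s^4 - 6*s^3 + 7*s^2 + 6*s - 8) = (s + 1)*(s + 2)*(s^3 - 7*s^2 + 14*s - 8) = (s - 2)*(s + 1)*(s + 2)*(s^2 - 5*s + 4) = (s - 2)*(s - 1)*(s + 1)*(s + 2)*(s - 4)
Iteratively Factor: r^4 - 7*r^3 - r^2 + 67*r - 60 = (r + 3)*(r^3 - 10*r^2 + 29*r - 20) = (r - 4)*(r + 3)*(r^2 - 6*r + 5) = (r - 4)*(r - 1)*(r + 3)*(r - 5)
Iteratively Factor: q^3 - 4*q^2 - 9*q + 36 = (q - 3)*(q^2 - q - 12) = (q - 4)*(q - 3)*(q + 3)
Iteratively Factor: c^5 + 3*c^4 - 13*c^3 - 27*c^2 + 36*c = (c + 4)*(c^4 - c^3 - 9*c^2 + 9*c) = (c + 3)*(c + 4)*(c^3 - 4*c^2 + 3*c) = c*(c + 3)*(c + 4)*(c^2 - 4*c + 3) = c*(c - 3)*(c + 3)*(c + 4)*(c - 1)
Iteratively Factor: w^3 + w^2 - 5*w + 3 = (w + 3)*(w^2 - 2*w + 1) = (w - 1)*(w + 3)*(w - 1)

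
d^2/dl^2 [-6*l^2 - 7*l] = -12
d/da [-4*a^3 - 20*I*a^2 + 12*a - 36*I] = -12*a^2 - 40*I*a + 12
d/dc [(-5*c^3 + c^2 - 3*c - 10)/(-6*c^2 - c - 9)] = (30*c^4 + 10*c^3 + 116*c^2 - 138*c + 17)/(36*c^4 + 12*c^3 + 109*c^2 + 18*c + 81)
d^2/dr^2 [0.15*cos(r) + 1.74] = -0.15*cos(r)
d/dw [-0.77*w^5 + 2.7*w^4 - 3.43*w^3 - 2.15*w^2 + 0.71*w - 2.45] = -3.85*w^4 + 10.8*w^3 - 10.29*w^2 - 4.3*w + 0.71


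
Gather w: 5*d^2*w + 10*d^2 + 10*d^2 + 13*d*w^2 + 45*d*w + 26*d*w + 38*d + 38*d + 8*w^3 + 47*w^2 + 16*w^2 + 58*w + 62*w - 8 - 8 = 20*d^2 + 76*d + 8*w^3 + w^2*(13*d + 63) + w*(5*d^2 + 71*d + 120) - 16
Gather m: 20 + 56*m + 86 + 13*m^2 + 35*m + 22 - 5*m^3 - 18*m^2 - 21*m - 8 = -5*m^3 - 5*m^2 + 70*m + 120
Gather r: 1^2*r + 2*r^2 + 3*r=2*r^2 + 4*r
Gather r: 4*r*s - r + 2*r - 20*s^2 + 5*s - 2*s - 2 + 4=r*(4*s + 1) - 20*s^2 + 3*s + 2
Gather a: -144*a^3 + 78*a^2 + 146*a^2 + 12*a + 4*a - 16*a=-144*a^3 + 224*a^2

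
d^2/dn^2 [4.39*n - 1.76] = 0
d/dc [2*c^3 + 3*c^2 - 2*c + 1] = 6*c^2 + 6*c - 2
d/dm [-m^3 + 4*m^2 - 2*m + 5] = -3*m^2 + 8*m - 2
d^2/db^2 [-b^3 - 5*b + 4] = -6*b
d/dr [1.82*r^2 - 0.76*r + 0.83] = 3.64*r - 0.76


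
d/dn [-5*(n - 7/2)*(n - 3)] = 65/2 - 10*n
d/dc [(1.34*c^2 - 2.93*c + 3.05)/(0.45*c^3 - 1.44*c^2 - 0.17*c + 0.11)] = (-0.603*c^4 + 2.637*c^3 - 8.5645*c^2 + 9.0788*c + 0.1962)/(0.2025*c^6 - 1.296*c^5 + 1.9206*c^4 + 0.5886*c^3 - 0.2879*c^2 - 0.0374*c + 0.0121)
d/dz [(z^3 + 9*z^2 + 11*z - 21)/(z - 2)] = (2*z^3 + 3*z^2 - 36*z - 1)/(z^2 - 4*z + 4)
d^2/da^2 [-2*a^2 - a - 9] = -4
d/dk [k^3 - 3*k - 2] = 3*k^2 - 3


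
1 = 1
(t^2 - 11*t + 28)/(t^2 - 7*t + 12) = (t - 7)/(t - 3)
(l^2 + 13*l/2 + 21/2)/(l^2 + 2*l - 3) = (l + 7/2)/(l - 1)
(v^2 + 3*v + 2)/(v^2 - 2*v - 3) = (v + 2)/(v - 3)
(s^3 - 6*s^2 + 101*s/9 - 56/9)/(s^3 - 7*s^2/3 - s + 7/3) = (s - 8/3)/(s + 1)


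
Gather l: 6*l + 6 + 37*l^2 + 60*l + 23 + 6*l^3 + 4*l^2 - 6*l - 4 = 6*l^3 + 41*l^2 + 60*l + 25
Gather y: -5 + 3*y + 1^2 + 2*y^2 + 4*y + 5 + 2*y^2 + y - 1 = 4*y^2 + 8*y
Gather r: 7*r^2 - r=7*r^2 - r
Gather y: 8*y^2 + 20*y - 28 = 8*y^2 + 20*y - 28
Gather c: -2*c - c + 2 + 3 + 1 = 6 - 3*c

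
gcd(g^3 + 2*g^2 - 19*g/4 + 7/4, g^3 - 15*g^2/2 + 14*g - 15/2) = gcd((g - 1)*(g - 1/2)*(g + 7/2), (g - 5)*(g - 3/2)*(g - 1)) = g - 1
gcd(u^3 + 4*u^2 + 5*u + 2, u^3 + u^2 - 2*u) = u + 2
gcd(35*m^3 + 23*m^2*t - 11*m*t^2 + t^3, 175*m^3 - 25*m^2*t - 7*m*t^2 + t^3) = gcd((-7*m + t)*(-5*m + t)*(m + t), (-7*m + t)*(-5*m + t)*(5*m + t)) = 35*m^2 - 12*m*t + t^2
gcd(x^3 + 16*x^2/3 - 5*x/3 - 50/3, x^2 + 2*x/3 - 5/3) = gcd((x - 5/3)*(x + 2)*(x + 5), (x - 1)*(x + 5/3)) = 1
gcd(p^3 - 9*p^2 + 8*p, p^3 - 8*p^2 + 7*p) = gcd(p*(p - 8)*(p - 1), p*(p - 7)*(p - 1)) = p^2 - p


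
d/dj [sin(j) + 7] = cos(j)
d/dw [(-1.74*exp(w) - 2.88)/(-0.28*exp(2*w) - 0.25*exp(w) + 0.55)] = (-(0.56*exp(w) + 0.25)*(1.74*exp(w) + 2.88) + 0.4872*exp(2*w) + 0.435*exp(w) - 0.957)*exp(w)/(0.28*exp(2*w) + 0.25*exp(w) - 0.55)^2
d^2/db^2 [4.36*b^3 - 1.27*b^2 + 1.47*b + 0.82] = 26.16*b - 2.54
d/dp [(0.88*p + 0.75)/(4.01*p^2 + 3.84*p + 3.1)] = (3.5288*p^2 + 3.3792*p - (0.88*p + 0.75)*(8.02*p + 3.84) + 2.728)/(4.01*p^2 + 3.84*p + 3.1)^2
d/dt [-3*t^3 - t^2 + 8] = t*(-9*t - 2)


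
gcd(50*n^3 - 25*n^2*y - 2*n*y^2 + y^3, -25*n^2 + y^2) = -25*n^2 + y^2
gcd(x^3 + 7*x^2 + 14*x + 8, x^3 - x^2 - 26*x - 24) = x^2 + 5*x + 4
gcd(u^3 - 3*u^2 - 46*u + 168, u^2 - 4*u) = u - 4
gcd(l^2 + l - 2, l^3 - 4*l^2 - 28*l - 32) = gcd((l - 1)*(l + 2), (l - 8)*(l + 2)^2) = l + 2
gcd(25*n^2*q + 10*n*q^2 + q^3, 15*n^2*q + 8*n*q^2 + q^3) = 5*n*q + q^2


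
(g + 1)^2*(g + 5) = g^3 + 7*g^2 + 11*g + 5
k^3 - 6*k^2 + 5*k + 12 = (k - 4)*(k - 3)*(k + 1)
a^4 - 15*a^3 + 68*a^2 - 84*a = a*(a - 7)*(a - 6)*(a - 2)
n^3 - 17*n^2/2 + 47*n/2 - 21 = (n - 7/2)*(n - 3)*(n - 2)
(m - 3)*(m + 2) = m^2 - m - 6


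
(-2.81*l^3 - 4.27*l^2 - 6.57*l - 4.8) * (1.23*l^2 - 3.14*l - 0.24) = -3.4563*l^5 + 3.5713*l^4 + 6.0011*l^3 + 15.7506*l^2 + 16.6488*l + 1.152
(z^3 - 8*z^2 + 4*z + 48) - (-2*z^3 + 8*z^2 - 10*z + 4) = 3*z^3 - 16*z^2 + 14*z + 44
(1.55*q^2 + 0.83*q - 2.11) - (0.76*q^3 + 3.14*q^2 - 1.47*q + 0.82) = -0.76*q^3 - 1.59*q^2 + 2.3*q - 2.93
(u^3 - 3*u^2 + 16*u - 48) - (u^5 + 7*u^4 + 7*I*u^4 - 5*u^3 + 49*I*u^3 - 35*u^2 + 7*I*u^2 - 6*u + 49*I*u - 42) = -u^5 - 7*u^4 - 7*I*u^4 + 6*u^3 - 49*I*u^3 + 32*u^2 - 7*I*u^2 + 22*u - 49*I*u - 6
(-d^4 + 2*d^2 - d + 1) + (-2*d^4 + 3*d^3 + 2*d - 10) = -3*d^4 + 3*d^3 + 2*d^2 + d - 9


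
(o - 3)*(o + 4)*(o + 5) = o^3 + 6*o^2 - 7*o - 60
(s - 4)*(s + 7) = s^2 + 3*s - 28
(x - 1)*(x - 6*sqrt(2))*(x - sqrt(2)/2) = x^3 - 13*sqrt(2)*x^2/2 - x^2 + 6*x + 13*sqrt(2)*x/2 - 6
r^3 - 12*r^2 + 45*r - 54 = (r - 6)*(r - 3)^2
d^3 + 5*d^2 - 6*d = d*(d - 1)*(d + 6)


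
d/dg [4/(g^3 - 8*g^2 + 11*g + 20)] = 4*(-3*g^2 + 16*g - 11)/(g^3 - 8*g^2 + 11*g + 20)^2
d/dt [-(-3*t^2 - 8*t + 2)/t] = 3 + 2/t^2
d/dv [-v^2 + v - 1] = 1 - 2*v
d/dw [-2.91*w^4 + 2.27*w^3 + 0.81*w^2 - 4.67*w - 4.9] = -11.64*w^3 + 6.81*w^2 + 1.62*w - 4.67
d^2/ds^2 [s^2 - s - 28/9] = 2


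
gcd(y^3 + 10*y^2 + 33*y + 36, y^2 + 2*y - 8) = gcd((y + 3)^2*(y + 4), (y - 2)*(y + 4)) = y + 4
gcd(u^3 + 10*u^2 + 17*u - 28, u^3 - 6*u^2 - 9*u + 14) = u - 1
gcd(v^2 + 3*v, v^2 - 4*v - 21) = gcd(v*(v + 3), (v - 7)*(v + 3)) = v + 3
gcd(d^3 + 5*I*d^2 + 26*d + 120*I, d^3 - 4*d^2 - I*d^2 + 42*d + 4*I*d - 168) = d + 6*I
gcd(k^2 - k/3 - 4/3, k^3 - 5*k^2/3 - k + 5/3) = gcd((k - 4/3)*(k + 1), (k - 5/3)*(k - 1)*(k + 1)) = k + 1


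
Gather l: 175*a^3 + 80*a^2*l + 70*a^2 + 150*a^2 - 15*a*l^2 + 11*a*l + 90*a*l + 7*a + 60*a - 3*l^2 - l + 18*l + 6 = 175*a^3 + 220*a^2 + 67*a + l^2*(-15*a - 3) + l*(80*a^2 + 101*a + 17) + 6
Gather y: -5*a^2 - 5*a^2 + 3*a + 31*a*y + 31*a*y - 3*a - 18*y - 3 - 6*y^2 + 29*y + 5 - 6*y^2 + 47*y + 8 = -10*a^2 - 12*y^2 + y*(62*a + 58) + 10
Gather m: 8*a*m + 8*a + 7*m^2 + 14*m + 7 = 8*a + 7*m^2 + m*(8*a + 14) + 7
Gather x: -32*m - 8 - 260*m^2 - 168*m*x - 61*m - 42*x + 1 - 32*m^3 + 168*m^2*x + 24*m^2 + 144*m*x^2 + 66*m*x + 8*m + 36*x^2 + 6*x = -32*m^3 - 236*m^2 - 85*m + x^2*(144*m + 36) + x*(168*m^2 - 102*m - 36) - 7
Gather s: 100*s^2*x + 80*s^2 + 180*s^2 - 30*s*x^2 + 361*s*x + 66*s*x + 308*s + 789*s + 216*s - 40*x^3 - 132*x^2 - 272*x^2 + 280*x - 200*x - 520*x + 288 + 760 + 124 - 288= s^2*(100*x + 260) + s*(-30*x^2 + 427*x + 1313) - 40*x^3 - 404*x^2 - 440*x + 884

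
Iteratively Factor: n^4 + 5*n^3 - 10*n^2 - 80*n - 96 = (n + 3)*(n^3 + 2*n^2 - 16*n - 32) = (n + 3)*(n + 4)*(n^2 - 2*n - 8) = (n - 4)*(n + 3)*(n + 4)*(n + 2)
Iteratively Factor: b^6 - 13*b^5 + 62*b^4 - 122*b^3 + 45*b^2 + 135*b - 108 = (b - 3)*(b^5 - 10*b^4 + 32*b^3 - 26*b^2 - 33*b + 36) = (b - 3)*(b - 1)*(b^4 - 9*b^3 + 23*b^2 - 3*b - 36) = (b - 3)*(b - 1)*(b + 1)*(b^3 - 10*b^2 + 33*b - 36) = (b - 3)^2*(b - 1)*(b + 1)*(b^2 - 7*b + 12) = (b - 3)^3*(b - 1)*(b + 1)*(b - 4)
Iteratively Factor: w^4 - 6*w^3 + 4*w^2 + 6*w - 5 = (w - 5)*(w^3 - w^2 - w + 1) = (w - 5)*(w + 1)*(w^2 - 2*w + 1) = (w - 5)*(w - 1)*(w + 1)*(w - 1)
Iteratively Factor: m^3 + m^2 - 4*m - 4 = (m + 1)*(m^2 - 4) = (m + 1)*(m + 2)*(m - 2)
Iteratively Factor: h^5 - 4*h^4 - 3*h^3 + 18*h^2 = (h - 3)*(h^4 - h^3 - 6*h^2) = h*(h - 3)*(h^3 - h^2 - 6*h) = h*(h - 3)*(h + 2)*(h^2 - 3*h) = h^2*(h - 3)*(h + 2)*(h - 3)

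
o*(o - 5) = o^2 - 5*o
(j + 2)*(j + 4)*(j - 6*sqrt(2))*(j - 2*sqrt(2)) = j^4 - 8*sqrt(2)*j^3 + 6*j^3 - 48*sqrt(2)*j^2 + 32*j^2 - 64*sqrt(2)*j + 144*j + 192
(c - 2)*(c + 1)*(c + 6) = c^3 + 5*c^2 - 8*c - 12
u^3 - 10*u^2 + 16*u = u*(u - 8)*(u - 2)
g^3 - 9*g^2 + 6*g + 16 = (g - 8)*(g - 2)*(g + 1)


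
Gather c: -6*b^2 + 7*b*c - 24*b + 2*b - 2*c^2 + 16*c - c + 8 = -6*b^2 - 22*b - 2*c^2 + c*(7*b + 15) + 8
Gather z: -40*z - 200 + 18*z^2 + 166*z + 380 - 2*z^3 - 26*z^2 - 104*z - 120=-2*z^3 - 8*z^2 + 22*z + 60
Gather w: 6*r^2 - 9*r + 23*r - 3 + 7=6*r^2 + 14*r + 4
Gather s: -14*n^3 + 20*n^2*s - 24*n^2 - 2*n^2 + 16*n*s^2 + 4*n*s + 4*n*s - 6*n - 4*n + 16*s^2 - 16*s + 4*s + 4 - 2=-14*n^3 - 26*n^2 - 10*n + s^2*(16*n + 16) + s*(20*n^2 + 8*n - 12) + 2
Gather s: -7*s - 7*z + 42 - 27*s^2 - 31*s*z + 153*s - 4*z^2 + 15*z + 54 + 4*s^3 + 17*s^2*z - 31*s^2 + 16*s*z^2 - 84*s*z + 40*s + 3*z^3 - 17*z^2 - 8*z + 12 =4*s^3 + s^2*(17*z - 58) + s*(16*z^2 - 115*z + 186) + 3*z^3 - 21*z^2 + 108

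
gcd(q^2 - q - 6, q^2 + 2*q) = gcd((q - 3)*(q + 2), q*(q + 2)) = q + 2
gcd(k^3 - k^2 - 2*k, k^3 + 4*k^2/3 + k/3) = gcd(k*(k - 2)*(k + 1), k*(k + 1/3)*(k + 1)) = k^2 + k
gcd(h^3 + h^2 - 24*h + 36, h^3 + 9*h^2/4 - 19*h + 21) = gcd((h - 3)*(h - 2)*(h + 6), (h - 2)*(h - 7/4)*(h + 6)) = h^2 + 4*h - 12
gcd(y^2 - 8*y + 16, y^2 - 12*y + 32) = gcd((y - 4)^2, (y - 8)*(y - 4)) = y - 4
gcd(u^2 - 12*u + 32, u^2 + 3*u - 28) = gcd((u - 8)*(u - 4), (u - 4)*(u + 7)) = u - 4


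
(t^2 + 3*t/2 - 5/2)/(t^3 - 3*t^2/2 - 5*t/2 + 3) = (2*t + 5)/(2*t^2 - t - 6)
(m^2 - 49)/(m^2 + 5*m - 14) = (m - 7)/(m - 2)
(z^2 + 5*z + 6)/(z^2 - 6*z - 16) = (z + 3)/(z - 8)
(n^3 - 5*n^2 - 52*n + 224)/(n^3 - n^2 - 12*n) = (n^2 - n - 56)/(n*(n + 3))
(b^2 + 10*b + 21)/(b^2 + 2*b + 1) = (b^2 + 10*b + 21)/(b^2 + 2*b + 1)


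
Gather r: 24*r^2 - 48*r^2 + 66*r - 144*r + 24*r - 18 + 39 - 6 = -24*r^2 - 54*r + 15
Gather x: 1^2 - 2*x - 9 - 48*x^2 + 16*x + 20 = -48*x^2 + 14*x + 12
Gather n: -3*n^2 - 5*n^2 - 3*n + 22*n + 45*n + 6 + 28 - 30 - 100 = -8*n^2 + 64*n - 96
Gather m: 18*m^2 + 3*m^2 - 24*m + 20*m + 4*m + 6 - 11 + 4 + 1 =21*m^2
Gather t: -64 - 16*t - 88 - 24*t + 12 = -40*t - 140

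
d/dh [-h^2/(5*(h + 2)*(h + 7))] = h*(-9*h - 28)/(5*(h^4 + 18*h^3 + 109*h^2 + 252*h + 196))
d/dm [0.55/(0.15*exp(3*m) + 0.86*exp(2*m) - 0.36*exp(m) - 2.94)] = (-0.2475*exp(2*m) - 0.946*exp(m) + 0.198)*exp(m)/(0.15*exp(3*m) + 0.86*exp(2*m) - 0.36*exp(m) - 2.94)^2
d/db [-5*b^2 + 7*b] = 7 - 10*b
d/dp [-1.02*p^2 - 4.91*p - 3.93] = -2.04*p - 4.91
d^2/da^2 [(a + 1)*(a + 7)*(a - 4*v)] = 6*a - 8*v + 16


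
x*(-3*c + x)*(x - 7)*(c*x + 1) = -3*c^2*x^3 + 21*c^2*x^2 + c*x^4 - 7*c*x^3 - 3*c*x^2 + 21*c*x + x^3 - 7*x^2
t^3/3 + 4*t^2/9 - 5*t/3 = t*(t/3 + 1)*(t - 5/3)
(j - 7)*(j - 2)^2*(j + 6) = j^4 - 5*j^3 - 34*j^2 + 164*j - 168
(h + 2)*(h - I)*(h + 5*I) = h^3 + 2*h^2 + 4*I*h^2 + 5*h + 8*I*h + 10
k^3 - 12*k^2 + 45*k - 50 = (k - 5)^2*(k - 2)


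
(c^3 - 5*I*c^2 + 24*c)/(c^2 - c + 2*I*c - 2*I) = c*(c^2 - 5*I*c + 24)/(c^2 - c + 2*I*c - 2*I)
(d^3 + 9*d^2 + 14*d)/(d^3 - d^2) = (d^2 + 9*d + 14)/(d*(d - 1))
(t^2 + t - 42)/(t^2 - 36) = (t + 7)/(t + 6)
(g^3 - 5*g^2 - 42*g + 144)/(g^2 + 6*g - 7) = (g^3 - 5*g^2 - 42*g + 144)/(g^2 + 6*g - 7)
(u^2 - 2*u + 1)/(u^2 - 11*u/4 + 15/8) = 8*(u^2 - 2*u + 1)/(8*u^2 - 22*u + 15)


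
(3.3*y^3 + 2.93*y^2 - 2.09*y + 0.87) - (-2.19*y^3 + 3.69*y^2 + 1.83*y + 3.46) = 5.49*y^3 - 0.76*y^2 - 3.92*y - 2.59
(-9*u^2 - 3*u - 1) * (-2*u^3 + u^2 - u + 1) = 18*u^5 - 3*u^4 + 8*u^3 - 7*u^2 - 2*u - 1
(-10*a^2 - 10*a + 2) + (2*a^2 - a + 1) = -8*a^2 - 11*a + 3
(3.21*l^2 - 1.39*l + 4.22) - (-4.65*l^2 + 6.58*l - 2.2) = 7.86*l^2 - 7.97*l + 6.42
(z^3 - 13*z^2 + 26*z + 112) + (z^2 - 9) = z^3 - 12*z^2 + 26*z + 103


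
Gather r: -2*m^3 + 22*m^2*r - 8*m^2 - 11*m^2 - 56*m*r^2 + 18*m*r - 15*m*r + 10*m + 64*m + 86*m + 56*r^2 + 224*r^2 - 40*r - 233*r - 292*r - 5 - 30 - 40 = -2*m^3 - 19*m^2 + 160*m + r^2*(280 - 56*m) + r*(22*m^2 + 3*m - 565) - 75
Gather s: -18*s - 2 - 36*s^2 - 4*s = -36*s^2 - 22*s - 2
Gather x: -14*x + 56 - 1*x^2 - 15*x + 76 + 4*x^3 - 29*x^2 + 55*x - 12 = 4*x^3 - 30*x^2 + 26*x + 120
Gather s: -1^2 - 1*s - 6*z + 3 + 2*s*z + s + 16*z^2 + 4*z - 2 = 2*s*z + 16*z^2 - 2*z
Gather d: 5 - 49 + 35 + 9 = 0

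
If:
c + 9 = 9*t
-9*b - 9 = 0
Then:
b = -1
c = 9*t - 9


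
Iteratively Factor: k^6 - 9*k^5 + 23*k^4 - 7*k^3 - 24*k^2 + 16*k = (k + 1)*(k^5 - 10*k^4 + 33*k^3 - 40*k^2 + 16*k) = (k - 1)*(k + 1)*(k^4 - 9*k^3 + 24*k^2 - 16*k) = (k - 4)*(k - 1)*(k + 1)*(k^3 - 5*k^2 + 4*k) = (k - 4)*(k - 1)^2*(k + 1)*(k^2 - 4*k) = (k - 4)^2*(k - 1)^2*(k + 1)*(k)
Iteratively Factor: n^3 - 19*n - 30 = (n + 3)*(n^2 - 3*n - 10) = (n + 2)*(n + 3)*(n - 5)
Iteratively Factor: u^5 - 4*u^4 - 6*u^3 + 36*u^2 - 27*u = (u - 3)*(u^4 - u^3 - 9*u^2 + 9*u) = (u - 3)^2*(u^3 + 2*u^2 - 3*u) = (u - 3)^2*(u - 1)*(u^2 + 3*u) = u*(u - 3)^2*(u - 1)*(u + 3)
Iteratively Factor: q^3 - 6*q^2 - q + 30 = (q + 2)*(q^2 - 8*q + 15) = (q - 5)*(q + 2)*(q - 3)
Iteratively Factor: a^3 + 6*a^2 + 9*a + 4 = (a + 4)*(a^2 + 2*a + 1) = (a + 1)*(a + 4)*(a + 1)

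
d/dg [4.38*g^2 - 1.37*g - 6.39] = 8.76*g - 1.37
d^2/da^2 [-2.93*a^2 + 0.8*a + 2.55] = -5.86000000000000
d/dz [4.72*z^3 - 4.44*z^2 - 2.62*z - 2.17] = 14.16*z^2 - 8.88*z - 2.62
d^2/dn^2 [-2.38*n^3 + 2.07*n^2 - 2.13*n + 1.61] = 4.14 - 14.28*n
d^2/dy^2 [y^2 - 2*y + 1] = 2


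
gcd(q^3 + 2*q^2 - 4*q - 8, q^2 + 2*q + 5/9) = 1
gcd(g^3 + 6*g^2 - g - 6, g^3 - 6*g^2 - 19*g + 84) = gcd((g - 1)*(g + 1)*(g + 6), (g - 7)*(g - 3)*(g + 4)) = 1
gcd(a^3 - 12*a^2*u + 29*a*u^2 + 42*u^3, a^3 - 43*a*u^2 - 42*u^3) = -a^2 + 6*a*u + 7*u^2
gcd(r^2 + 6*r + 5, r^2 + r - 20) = r + 5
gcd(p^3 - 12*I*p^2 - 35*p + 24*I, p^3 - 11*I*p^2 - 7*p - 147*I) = 1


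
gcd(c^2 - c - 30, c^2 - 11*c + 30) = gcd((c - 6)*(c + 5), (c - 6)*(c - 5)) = c - 6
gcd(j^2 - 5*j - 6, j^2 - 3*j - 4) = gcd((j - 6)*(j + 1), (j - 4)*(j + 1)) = j + 1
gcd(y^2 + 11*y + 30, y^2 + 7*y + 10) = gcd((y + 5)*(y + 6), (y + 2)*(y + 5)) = y + 5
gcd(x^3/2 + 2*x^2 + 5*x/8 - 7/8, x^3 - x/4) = x - 1/2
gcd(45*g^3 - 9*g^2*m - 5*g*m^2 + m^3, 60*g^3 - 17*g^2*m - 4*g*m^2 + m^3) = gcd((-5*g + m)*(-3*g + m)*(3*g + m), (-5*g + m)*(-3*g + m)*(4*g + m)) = 15*g^2 - 8*g*m + m^2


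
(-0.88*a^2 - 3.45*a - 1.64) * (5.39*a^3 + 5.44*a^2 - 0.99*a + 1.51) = -4.7432*a^5 - 23.3827*a^4 - 26.7364*a^3 - 6.8349*a^2 - 3.5859*a - 2.4764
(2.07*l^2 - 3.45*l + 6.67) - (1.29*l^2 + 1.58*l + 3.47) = 0.78*l^2 - 5.03*l + 3.2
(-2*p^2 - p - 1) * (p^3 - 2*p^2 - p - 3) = -2*p^5 + 3*p^4 + 3*p^3 + 9*p^2 + 4*p + 3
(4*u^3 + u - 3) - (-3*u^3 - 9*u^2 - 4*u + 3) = 7*u^3 + 9*u^2 + 5*u - 6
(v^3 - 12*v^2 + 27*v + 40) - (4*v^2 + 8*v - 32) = v^3 - 16*v^2 + 19*v + 72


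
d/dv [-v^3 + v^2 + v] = -3*v^2 + 2*v + 1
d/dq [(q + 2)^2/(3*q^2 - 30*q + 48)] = 2*(-7*q^2 + 12*q + 52)/(3*(q^4 - 20*q^3 + 132*q^2 - 320*q + 256))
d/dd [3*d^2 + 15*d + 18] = 6*d + 15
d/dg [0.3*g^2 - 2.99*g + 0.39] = 0.6*g - 2.99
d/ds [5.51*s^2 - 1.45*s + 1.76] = 11.02*s - 1.45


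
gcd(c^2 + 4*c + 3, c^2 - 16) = 1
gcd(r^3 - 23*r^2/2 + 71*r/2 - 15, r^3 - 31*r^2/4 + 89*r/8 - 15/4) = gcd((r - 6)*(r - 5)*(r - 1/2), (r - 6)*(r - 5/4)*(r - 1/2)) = r^2 - 13*r/2 + 3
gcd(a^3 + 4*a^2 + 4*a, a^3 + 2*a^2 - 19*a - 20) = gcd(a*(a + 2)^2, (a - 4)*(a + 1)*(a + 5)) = 1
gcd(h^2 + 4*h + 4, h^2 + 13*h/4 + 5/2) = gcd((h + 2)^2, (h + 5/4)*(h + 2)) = h + 2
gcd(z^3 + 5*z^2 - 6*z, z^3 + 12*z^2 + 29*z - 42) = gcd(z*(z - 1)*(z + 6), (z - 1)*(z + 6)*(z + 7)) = z^2 + 5*z - 6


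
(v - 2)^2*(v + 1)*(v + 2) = v^4 - v^3 - 6*v^2 + 4*v + 8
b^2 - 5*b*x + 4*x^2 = (b - 4*x)*(b - x)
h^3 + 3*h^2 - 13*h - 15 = (h - 3)*(h + 1)*(h + 5)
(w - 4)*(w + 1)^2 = w^3 - 2*w^2 - 7*w - 4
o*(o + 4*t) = o^2 + 4*o*t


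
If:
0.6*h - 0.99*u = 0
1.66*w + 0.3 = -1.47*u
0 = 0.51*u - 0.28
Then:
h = 0.91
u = 0.55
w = -0.67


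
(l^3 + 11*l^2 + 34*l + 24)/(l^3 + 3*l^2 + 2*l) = (l^2 + 10*l + 24)/(l*(l + 2))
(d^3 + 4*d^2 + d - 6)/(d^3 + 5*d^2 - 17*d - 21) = (d^3 + 4*d^2 + d - 6)/(d^3 + 5*d^2 - 17*d - 21)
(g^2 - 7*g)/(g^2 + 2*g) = (g - 7)/(g + 2)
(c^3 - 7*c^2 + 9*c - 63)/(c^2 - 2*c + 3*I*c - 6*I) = (c^2 - c*(7 + 3*I) + 21*I)/(c - 2)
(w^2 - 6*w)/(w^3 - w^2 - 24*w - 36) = w/(w^2 + 5*w + 6)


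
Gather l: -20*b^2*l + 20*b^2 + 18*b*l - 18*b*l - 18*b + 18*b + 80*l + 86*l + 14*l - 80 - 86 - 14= 20*b^2 + l*(180 - 20*b^2) - 180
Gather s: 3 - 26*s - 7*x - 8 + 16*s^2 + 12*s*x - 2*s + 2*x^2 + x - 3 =16*s^2 + s*(12*x - 28) + 2*x^2 - 6*x - 8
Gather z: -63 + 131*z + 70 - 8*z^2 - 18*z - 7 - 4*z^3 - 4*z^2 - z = -4*z^3 - 12*z^2 + 112*z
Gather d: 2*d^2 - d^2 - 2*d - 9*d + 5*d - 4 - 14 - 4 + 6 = d^2 - 6*d - 16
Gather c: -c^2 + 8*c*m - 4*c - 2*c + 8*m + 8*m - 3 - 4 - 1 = -c^2 + c*(8*m - 6) + 16*m - 8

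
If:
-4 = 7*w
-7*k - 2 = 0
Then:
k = -2/7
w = -4/7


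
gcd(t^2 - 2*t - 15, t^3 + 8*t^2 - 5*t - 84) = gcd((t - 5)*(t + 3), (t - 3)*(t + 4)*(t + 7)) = 1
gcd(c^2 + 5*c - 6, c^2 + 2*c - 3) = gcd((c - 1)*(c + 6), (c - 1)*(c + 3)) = c - 1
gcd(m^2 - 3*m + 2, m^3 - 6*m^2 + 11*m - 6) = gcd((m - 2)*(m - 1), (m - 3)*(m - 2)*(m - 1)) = m^2 - 3*m + 2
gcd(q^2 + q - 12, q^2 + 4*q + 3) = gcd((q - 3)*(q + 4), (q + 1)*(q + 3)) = 1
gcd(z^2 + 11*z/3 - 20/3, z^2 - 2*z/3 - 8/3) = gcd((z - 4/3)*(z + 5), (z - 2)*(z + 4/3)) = 1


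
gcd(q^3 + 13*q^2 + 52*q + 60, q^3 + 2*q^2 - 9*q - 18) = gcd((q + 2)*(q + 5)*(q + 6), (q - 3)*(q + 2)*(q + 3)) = q + 2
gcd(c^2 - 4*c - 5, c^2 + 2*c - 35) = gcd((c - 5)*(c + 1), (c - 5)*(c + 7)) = c - 5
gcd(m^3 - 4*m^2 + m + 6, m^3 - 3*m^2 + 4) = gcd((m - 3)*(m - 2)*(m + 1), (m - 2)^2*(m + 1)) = m^2 - m - 2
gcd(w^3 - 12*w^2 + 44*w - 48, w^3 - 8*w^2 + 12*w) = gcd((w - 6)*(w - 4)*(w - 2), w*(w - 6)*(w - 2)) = w^2 - 8*w + 12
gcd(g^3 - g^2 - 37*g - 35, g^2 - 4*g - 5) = g + 1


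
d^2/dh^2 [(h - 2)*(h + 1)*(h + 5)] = 6*h + 8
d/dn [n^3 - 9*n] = 3*n^2 - 9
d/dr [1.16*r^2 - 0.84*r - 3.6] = 2.32*r - 0.84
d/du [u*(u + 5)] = 2*u + 5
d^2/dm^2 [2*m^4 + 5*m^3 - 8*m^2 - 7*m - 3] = 24*m^2 + 30*m - 16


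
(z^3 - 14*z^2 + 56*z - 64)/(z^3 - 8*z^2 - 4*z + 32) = (z - 4)/(z + 2)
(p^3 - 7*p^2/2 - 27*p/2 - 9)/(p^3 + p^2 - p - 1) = (p^2 - 9*p/2 - 9)/(p^2 - 1)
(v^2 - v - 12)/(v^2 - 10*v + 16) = (v^2 - v - 12)/(v^2 - 10*v + 16)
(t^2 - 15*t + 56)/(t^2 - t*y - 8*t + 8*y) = (7 - t)/(-t + y)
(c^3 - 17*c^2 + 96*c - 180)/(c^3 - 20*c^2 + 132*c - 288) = (c - 5)/(c - 8)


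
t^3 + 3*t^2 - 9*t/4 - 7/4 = (t - 1)*(t + 1/2)*(t + 7/2)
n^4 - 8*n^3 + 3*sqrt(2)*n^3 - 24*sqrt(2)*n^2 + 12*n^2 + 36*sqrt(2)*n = n*(n - 6)*(n - 2)*(n + 3*sqrt(2))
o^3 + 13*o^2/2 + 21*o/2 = o*(o + 3)*(o + 7/2)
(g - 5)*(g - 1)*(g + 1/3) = g^3 - 17*g^2/3 + 3*g + 5/3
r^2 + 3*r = r*(r + 3)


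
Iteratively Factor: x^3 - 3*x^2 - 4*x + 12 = (x - 2)*(x^2 - x - 6) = (x - 2)*(x + 2)*(x - 3)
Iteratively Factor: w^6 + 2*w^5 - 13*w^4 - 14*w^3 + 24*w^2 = (w - 3)*(w^5 + 5*w^4 + 2*w^3 - 8*w^2) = (w - 3)*(w + 2)*(w^4 + 3*w^3 - 4*w^2) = (w - 3)*(w + 2)*(w + 4)*(w^3 - w^2) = w*(w - 3)*(w + 2)*(w + 4)*(w^2 - w) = w^2*(w - 3)*(w + 2)*(w + 4)*(w - 1)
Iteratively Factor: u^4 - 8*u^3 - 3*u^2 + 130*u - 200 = (u + 4)*(u^3 - 12*u^2 + 45*u - 50) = (u - 5)*(u + 4)*(u^2 - 7*u + 10) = (u - 5)*(u - 2)*(u + 4)*(u - 5)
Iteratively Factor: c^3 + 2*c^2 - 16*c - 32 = (c + 4)*(c^2 - 2*c - 8) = (c - 4)*(c + 4)*(c + 2)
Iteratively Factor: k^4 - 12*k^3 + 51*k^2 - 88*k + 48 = (k - 4)*(k^3 - 8*k^2 + 19*k - 12) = (k - 4)*(k - 3)*(k^2 - 5*k + 4) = (k - 4)*(k - 3)*(k - 1)*(k - 4)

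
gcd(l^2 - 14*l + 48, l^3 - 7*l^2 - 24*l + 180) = l - 6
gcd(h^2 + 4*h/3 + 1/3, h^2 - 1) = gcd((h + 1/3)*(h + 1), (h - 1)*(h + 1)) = h + 1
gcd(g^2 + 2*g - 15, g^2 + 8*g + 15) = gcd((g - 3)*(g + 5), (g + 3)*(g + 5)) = g + 5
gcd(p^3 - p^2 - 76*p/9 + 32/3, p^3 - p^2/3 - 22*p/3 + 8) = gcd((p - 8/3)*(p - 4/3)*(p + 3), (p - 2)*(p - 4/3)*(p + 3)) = p^2 + 5*p/3 - 4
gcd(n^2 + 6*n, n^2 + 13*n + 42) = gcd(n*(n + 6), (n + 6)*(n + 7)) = n + 6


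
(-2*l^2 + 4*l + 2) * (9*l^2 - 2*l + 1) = -18*l^4 + 40*l^3 + 8*l^2 + 2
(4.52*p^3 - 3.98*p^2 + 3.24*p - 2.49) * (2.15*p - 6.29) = 9.718*p^4 - 36.9878*p^3 + 32.0002*p^2 - 25.7331*p + 15.6621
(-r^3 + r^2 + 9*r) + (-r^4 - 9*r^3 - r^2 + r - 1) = -r^4 - 10*r^3 + 10*r - 1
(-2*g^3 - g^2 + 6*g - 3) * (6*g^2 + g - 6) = -12*g^5 - 8*g^4 + 47*g^3 - 6*g^2 - 39*g + 18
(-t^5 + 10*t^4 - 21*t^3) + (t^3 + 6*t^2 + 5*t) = -t^5 + 10*t^4 - 20*t^3 + 6*t^2 + 5*t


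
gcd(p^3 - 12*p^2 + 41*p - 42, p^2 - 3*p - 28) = p - 7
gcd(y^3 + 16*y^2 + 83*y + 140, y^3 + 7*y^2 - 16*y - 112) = y^2 + 11*y + 28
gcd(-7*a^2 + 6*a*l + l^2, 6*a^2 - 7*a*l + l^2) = a - l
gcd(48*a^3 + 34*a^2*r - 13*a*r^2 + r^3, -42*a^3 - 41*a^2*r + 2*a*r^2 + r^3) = -6*a^2 - 5*a*r + r^2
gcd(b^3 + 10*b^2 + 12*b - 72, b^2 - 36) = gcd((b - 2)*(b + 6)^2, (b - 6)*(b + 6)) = b + 6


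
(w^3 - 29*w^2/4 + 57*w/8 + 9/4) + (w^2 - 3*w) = w^3 - 25*w^2/4 + 33*w/8 + 9/4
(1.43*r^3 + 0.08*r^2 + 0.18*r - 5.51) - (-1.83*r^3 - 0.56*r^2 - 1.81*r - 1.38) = 3.26*r^3 + 0.64*r^2 + 1.99*r - 4.13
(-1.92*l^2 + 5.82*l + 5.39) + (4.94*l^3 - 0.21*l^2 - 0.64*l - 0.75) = 4.94*l^3 - 2.13*l^2 + 5.18*l + 4.64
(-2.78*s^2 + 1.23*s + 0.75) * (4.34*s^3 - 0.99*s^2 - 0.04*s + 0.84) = -12.0652*s^5 + 8.0904*s^4 + 2.1485*s^3 - 3.1269*s^2 + 1.0032*s + 0.63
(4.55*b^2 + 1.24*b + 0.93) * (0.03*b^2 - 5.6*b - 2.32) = 0.1365*b^4 - 25.4428*b^3 - 17.4721*b^2 - 8.0848*b - 2.1576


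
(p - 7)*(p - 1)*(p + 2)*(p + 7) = p^4 + p^3 - 51*p^2 - 49*p + 98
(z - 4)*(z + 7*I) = z^2 - 4*z + 7*I*z - 28*I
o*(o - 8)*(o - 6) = o^3 - 14*o^2 + 48*o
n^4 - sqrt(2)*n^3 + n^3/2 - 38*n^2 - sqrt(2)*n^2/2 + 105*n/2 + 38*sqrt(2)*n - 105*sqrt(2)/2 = (n - 5)*(n - 3/2)*(n + 7)*(n - sqrt(2))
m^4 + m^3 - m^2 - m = m*(m - 1)*(m + 1)^2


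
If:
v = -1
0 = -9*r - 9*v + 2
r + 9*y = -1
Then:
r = 11/9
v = -1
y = -20/81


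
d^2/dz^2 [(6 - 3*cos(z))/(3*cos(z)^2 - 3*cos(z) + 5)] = 6*(-81*(1 - cos(2*z))^2*cos(z) + 63*(1 - cos(2*z))^2 + 272*cos(z) - 198*cos(2*z) - 18*cos(3*z) + 18*cos(5*z) - 234)/(6*cos(z) - 3*cos(2*z) - 13)^3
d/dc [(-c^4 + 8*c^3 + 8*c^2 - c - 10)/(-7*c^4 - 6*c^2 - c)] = 2*(28*c^6 + 62*c^5 - 33*c^4 - 148*c^3 - 7*c^2 - 60*c - 5)/(c^2*(49*c^6 + 84*c^4 + 14*c^3 + 36*c^2 + 12*c + 1))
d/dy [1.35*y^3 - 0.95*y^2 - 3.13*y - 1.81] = 4.05*y^2 - 1.9*y - 3.13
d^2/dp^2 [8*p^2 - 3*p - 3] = 16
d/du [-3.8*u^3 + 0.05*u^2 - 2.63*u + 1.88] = -11.4*u^2 + 0.1*u - 2.63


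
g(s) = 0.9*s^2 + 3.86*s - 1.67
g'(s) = 1.8*s + 3.86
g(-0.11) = -2.08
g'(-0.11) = 3.66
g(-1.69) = -5.62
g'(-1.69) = 0.82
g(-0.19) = -2.37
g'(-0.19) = 3.52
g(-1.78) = -5.69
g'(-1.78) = 0.66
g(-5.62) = 5.06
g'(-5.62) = -6.26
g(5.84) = 51.57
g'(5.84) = 14.37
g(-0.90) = -4.42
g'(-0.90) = 2.24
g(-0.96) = -4.55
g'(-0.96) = 2.13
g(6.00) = 53.89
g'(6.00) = 14.66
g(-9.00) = 36.49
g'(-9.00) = -12.34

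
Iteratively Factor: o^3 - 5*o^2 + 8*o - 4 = (o - 1)*(o^2 - 4*o + 4) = (o - 2)*(o - 1)*(o - 2)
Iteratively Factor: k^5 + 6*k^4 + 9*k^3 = (k + 3)*(k^4 + 3*k^3) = k*(k + 3)*(k^3 + 3*k^2) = k^2*(k + 3)*(k^2 + 3*k) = k^2*(k + 3)^2*(k)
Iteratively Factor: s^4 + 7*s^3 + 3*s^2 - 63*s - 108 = (s - 3)*(s^3 + 10*s^2 + 33*s + 36) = (s - 3)*(s + 4)*(s^2 + 6*s + 9) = (s - 3)*(s + 3)*(s + 4)*(s + 3)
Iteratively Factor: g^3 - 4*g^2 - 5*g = (g)*(g^2 - 4*g - 5) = g*(g - 5)*(g + 1)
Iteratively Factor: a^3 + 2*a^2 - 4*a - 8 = (a - 2)*(a^2 + 4*a + 4) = (a - 2)*(a + 2)*(a + 2)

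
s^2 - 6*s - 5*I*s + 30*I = (s - 6)*(s - 5*I)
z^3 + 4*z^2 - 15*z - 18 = (z - 3)*(z + 1)*(z + 6)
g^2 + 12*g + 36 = (g + 6)^2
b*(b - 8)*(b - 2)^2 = b^4 - 12*b^3 + 36*b^2 - 32*b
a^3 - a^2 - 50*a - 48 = (a - 8)*(a + 1)*(a + 6)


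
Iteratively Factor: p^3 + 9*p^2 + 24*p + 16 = (p + 1)*(p^2 + 8*p + 16) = (p + 1)*(p + 4)*(p + 4)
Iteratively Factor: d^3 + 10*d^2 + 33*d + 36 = (d + 3)*(d^2 + 7*d + 12) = (d + 3)*(d + 4)*(d + 3)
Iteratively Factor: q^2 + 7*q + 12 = (q + 4)*(q + 3)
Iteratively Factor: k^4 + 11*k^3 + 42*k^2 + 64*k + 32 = (k + 4)*(k^3 + 7*k^2 + 14*k + 8) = (k + 2)*(k + 4)*(k^2 + 5*k + 4) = (k + 1)*(k + 2)*(k + 4)*(k + 4)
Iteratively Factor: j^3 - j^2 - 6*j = (j - 3)*(j^2 + 2*j) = (j - 3)*(j + 2)*(j)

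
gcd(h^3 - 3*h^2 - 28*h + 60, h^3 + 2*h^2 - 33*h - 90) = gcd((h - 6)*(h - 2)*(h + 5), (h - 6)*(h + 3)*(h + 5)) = h^2 - h - 30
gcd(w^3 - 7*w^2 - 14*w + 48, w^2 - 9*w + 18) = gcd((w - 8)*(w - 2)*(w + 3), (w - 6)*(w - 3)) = 1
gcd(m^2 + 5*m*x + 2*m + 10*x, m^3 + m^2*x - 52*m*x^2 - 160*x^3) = m + 5*x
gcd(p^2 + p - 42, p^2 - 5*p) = 1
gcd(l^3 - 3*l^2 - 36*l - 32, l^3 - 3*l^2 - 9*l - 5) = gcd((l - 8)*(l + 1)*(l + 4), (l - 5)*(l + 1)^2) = l + 1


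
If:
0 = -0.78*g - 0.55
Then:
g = -0.71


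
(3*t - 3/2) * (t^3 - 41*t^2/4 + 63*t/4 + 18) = 3*t^4 - 129*t^3/4 + 501*t^2/8 + 243*t/8 - 27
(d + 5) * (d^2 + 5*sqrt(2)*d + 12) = d^3 + 5*d^2 + 5*sqrt(2)*d^2 + 12*d + 25*sqrt(2)*d + 60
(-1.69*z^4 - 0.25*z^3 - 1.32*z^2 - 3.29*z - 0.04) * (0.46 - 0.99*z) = 1.6731*z^5 - 0.5299*z^4 + 1.1918*z^3 + 2.6499*z^2 - 1.4738*z - 0.0184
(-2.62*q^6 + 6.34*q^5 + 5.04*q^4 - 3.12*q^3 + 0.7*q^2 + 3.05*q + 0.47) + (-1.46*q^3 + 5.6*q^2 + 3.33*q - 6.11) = -2.62*q^6 + 6.34*q^5 + 5.04*q^4 - 4.58*q^3 + 6.3*q^2 + 6.38*q - 5.64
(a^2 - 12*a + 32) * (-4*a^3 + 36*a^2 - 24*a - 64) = -4*a^5 + 84*a^4 - 584*a^3 + 1376*a^2 - 2048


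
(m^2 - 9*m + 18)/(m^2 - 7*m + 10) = (m^2 - 9*m + 18)/(m^2 - 7*m + 10)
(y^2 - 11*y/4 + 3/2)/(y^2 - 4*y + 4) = (y - 3/4)/(y - 2)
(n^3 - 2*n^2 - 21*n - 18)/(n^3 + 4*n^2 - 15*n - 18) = (n^2 - 3*n - 18)/(n^2 + 3*n - 18)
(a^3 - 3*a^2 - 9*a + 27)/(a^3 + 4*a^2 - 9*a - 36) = (a - 3)/(a + 4)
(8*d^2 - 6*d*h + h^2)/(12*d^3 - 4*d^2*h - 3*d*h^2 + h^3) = (4*d - h)/(6*d^2 + d*h - h^2)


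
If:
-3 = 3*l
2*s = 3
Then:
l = -1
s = 3/2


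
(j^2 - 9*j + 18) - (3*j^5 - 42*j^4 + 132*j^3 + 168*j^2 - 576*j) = -3*j^5 + 42*j^4 - 132*j^3 - 167*j^2 + 567*j + 18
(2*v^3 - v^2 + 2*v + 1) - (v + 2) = 2*v^3 - v^2 + v - 1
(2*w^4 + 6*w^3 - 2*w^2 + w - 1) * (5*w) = 10*w^5 + 30*w^4 - 10*w^3 + 5*w^2 - 5*w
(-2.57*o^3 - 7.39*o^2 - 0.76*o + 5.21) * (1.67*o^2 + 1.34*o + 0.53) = -4.2919*o^5 - 15.7851*o^4 - 12.5339*o^3 + 3.7656*o^2 + 6.5786*o + 2.7613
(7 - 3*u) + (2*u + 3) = 10 - u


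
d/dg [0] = 0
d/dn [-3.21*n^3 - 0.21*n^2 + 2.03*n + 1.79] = -9.63*n^2 - 0.42*n + 2.03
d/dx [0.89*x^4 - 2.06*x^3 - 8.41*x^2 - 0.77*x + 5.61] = 3.56*x^3 - 6.18*x^2 - 16.82*x - 0.77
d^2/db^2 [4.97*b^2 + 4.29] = 9.94000000000000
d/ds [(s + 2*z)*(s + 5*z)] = 2*s + 7*z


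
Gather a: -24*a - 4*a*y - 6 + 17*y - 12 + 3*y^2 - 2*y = a*(-4*y - 24) + 3*y^2 + 15*y - 18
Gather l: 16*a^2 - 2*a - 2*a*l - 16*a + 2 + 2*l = 16*a^2 - 18*a + l*(2 - 2*a) + 2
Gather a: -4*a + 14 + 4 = 18 - 4*a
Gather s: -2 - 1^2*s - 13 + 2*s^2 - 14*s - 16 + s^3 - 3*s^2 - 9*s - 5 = s^3 - s^2 - 24*s - 36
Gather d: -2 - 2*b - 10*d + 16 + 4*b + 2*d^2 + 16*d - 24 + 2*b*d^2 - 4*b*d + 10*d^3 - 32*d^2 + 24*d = 2*b + 10*d^3 + d^2*(2*b - 30) + d*(30 - 4*b) - 10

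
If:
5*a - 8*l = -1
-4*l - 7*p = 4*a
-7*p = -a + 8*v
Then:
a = 16*v/15 - 1/15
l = 2*v/3 + 1/12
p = -104*v/105 - 1/105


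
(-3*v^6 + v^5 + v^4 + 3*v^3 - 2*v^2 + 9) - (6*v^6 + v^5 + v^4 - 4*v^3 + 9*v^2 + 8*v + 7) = -9*v^6 + 7*v^3 - 11*v^2 - 8*v + 2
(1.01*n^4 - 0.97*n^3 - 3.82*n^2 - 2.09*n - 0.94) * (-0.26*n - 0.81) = -0.2626*n^5 - 0.5659*n^4 + 1.7789*n^3 + 3.6376*n^2 + 1.9373*n + 0.7614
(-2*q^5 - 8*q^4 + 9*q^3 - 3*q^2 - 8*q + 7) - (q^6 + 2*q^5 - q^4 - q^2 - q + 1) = -q^6 - 4*q^5 - 7*q^4 + 9*q^3 - 2*q^2 - 7*q + 6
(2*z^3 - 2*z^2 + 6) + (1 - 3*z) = 2*z^3 - 2*z^2 - 3*z + 7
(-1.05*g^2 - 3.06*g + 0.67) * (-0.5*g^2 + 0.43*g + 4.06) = 0.525*g^4 + 1.0785*g^3 - 5.9138*g^2 - 12.1355*g + 2.7202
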